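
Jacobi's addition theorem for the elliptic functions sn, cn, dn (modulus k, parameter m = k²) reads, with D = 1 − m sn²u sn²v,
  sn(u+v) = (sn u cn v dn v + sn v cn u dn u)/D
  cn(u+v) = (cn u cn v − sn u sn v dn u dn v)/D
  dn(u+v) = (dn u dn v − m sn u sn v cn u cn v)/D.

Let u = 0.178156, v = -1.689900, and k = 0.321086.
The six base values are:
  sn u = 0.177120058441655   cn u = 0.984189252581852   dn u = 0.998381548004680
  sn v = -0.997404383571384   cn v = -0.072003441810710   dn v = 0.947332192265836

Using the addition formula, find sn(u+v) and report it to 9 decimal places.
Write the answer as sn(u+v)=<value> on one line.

sn(u+v)=-0.995330005

m = k² = 0.103096219396
D = 1 − m·sn²u·sn²v = 0.9967824835306234
sn(u+v) = (sn u·cn v·dn v + sn v·cn u·dn u)/D = -0.9921275140921519/0.9967824835306234 = -0.9953300047749801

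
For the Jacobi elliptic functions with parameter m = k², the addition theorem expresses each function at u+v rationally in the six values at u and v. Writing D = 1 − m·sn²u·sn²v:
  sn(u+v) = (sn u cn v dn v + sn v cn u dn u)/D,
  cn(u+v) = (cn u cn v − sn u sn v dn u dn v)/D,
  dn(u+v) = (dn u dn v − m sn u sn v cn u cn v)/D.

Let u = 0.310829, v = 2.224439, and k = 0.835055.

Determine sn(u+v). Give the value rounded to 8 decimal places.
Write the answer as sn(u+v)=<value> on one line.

sn u = 0.302597045739751, cn u = 0.9531185801932386, dn u = 0.9675485526910693
sn v = 0.9964395153049423, cn v = -0.08431068935106367, dn v = 0.5546529356445431
m = k² = 0.697316853025
D = 1 − m·sn²u·sn²v = 0.9366040648458615
sn(u+v) = (sn u·cn v·dn v + sn v·cn u·dn u)/D = 0.9047546672573466/0.9366040648458615 = 0.965994811699054

sn(u+v)=0.96599481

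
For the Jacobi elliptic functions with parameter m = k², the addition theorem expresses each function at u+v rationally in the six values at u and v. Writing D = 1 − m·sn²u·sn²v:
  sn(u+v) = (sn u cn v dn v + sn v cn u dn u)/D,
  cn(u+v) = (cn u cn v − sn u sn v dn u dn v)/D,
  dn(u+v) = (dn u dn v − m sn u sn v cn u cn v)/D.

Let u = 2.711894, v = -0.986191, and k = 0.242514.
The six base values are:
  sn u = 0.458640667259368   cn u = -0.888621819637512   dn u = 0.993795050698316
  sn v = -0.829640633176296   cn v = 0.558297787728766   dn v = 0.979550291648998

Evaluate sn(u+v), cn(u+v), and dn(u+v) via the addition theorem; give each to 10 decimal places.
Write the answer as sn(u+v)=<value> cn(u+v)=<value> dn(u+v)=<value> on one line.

m = k² = 0.058813040196
D = 1 − m·sn²u·sn²v = 0.9914847230097677
sn(u+v) = (sn u·cn v·dn v + sn v·cn u·dn u)/D = 0.9834840093658557/0.9914847230097677 = 0.9919305729496014
cn(u+v) = (cn u·cn v − sn u·sn v·dn u·dn v)/D = -0.1257026621970165/0.9914847230097677 = -0.1267822481575222
dn(u+v) = (dn u·dn v − m·sn u·sn v·cn u·cn v)/D = 0.9623697751423315/0.9914847230097677 = 0.9706350010325379

sn(u+v)=0.9919305729 cn(u+v)=-0.1267822482 dn(u+v)=0.9706350010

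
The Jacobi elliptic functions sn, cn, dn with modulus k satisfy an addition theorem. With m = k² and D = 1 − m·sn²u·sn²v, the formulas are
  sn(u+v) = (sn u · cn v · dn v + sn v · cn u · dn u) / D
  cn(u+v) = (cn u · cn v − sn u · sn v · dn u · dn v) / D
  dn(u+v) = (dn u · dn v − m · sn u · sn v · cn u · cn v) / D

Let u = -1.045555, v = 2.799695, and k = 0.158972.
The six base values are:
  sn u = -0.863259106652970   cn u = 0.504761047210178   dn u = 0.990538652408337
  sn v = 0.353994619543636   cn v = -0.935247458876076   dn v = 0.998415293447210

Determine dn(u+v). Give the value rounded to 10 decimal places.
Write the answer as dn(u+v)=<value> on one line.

dn(u+v)=0.9876540408

m = k² = 0.025272096784
D = 1 − m·sn²u·sn²v = 0.9976399731969593
dn(u+v) = (dn u·dn v − m·sn u·sn v·cn u·cn v)/D = 0.985323150776605/0.9976399731969593 = 0.987654040784989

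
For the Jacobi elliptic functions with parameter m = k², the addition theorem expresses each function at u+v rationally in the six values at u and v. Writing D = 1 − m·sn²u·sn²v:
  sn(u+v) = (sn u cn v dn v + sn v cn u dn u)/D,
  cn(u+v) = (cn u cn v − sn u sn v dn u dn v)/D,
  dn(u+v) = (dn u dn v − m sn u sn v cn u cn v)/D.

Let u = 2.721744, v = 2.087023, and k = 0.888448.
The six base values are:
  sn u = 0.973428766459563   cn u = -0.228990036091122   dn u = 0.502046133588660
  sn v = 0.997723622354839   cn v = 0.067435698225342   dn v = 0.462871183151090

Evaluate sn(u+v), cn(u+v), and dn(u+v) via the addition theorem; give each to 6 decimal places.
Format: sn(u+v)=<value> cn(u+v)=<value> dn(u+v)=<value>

m = k² = 0.789339848704
D = 1 − m·sn²u·sn²v = 0.2554516763158504
sn(u+v) = (sn u·cn v·dn v + sn v·cn u·dn u)/D = -0.08431721592700081/0.2554516763158504 = -0.3300711005033599
cn(u+v) = (cn u·cn v − sn u·sn v·dn u·dn v)/D = -0.2411351613325968/0.2554516763158504 = -0.9439560734549574
dn(u+v) = (dn u·dn v − m·sn u·sn v·cn u·cn v)/D = 0.2442208668709294/0.2554516763158504 = 0.9560354834742413

sn(u+v)=-0.330071 cn(u+v)=-0.943956 dn(u+v)=0.956035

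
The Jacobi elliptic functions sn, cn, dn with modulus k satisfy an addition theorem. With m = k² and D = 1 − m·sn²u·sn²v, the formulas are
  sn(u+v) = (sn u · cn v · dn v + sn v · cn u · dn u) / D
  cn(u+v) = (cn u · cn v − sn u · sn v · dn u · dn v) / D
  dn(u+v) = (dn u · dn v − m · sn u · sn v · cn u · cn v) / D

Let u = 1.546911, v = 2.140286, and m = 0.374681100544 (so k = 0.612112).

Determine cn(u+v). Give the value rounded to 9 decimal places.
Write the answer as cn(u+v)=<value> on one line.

sn u = 0.9857088235691512, cn u = 0.1684580515675041, dn u = 0.7974657628182166
sn v = 0.9544149493867965, cn v = -0.2984830051895729, dn v = 0.8116033681408066
m = k² = 0.374681100544
D = 1 − m·sn²u·sn²v = 0.6683854771028274
cn(u+v) = (cn u·cn v − sn u·sn v·dn u·dn v)/D = -0.6591759640520869/0.6683854771028274 = -0.9862212549999443

cn(u+v)=-0.986221255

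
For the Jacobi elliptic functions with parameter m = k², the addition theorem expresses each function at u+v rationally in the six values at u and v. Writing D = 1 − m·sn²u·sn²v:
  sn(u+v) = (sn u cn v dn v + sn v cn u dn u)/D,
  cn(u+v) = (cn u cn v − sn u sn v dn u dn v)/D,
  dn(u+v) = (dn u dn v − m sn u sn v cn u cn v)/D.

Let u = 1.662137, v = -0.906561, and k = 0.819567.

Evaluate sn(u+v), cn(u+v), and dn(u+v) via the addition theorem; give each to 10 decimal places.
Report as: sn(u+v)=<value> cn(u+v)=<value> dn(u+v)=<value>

sn(u+v)=0.6540868663 cn(u+v)=0.7564194414 dn(u+v)=0.8441747970

sn u = 0.9764770553388106, cn u = 0.2156213356716943, dn u = 0.5996153129646487
sn v = -0.7423816578515084, cn v = 0.6699772190796086, dn v = 0.7936063884907552
m = k² = 0.671690067489
D = 1 − m·sn²u·sn²v = 0.6470221296516498
sn(u+v) = (sn u·cn v·dn v + sn v·cn u·dn u)/D = 0.4232086771876828/0.6470221296516498 = 0.6540868662645806
cn(u+v) = (cn u·cn v − sn u·sn v·dn u·dn v)/D = 0.4894201179069042/0.6470221296516498 = 0.7564194414345659
dn(u+v) = (dn u·dn v − m·sn u·sn v·cn u·cn v)/D = 0.5461997749488083/0.6470221296516498 = 0.8441747969932292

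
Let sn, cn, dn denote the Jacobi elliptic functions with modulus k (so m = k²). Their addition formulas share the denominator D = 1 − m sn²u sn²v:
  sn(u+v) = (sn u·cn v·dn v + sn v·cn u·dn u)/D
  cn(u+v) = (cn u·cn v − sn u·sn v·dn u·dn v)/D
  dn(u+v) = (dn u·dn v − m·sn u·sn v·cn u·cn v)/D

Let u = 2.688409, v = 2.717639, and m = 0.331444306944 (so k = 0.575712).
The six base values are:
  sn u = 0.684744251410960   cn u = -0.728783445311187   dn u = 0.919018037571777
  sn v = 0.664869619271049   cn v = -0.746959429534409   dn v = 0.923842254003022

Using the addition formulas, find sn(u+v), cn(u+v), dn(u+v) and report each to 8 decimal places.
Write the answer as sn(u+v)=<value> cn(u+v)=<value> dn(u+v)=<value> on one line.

sn(u+v)=-0.98553338 cn(u+v)=0.16948146 dn(u+v)=0.82345376

m = k² = 0.331444306944
D = 1 − m·sn²u·sn²v = 0.9313025952013757
sn(u+v) = (sn u·cn v·dn v + sn v·cn u·dn u)/D = -0.9178297908912636/0.9313025952013757 = -0.9855333761770535
cn(u+v) = (cn u·cn v − sn u·sn v·dn u·dn v)/D = 0.1578385212212685/0.9313025952013757 = 0.1694814575139663
dn(u+v) = (dn u·dn v − m·sn u·sn v·cn u·cn v)/D = 0.7668846195796409/0.9313025952013757 = 0.8234537555581678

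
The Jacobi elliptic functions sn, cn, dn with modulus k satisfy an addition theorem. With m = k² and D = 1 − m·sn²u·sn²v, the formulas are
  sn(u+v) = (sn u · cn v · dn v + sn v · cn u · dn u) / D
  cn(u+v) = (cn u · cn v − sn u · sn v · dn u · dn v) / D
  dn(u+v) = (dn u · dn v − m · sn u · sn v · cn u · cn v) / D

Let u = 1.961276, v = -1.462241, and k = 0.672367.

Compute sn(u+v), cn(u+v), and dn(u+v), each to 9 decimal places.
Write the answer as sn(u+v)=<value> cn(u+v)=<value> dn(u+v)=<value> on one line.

sn(u+v)=0.470772841 cn(u+v)=0.882254460 dn(u+v)=0.948581792

sn u = 0.9941630082896821, cn u = -0.1078884282414456, dn u = 0.743763913275876
sn v = -0.9653801359007925, cn v = 0.2608470686209976, dn v = 0.7607118389058927
m = k² = 0.452077382689
D = 1 − m·sn²u·sn²v = 0.5835866008536741
sn(u+v) = (sn u·cn v·dn v + sn v·cn u·dn u)/D = 0.2747367220133534/0.5835866008536741 = 0.4707728409313491
cn(u+v) = (cn u·cn v − sn u·sn v·dn u·dn v)/D = 0.5148718814164383/0.5835866008536741 = 0.8822544600292065
dn(u+v) = (dn u·dn v − m·sn u·sn v·cn u·cn v)/D = 0.5535796233668007/0.5835866008536741 = 0.9485817915576213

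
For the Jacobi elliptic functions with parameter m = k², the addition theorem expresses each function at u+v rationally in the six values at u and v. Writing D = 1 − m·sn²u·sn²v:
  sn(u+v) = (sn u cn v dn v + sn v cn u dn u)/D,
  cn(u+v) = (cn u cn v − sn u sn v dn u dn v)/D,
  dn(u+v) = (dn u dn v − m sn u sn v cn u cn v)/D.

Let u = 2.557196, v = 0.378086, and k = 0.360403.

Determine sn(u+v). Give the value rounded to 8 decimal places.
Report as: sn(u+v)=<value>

sn(u+v)=0.31062878

sn u = 0.6350237219123039, cn u = -0.7724926359575507, dn u = 0.9734582998208267
sn v = 0.3680862267943125, cn v = 0.9297916592679921, dn v = 0.9911616865038326
m = k² = 0.129890322409
D = 1 − m·sn²u·sn²v = 0.9929033101213721
sn(u+v) = (sn u·cn v·dn v + sn v·cn u·dn u)/D = 0.3084243393061112/0.9929033101213721 = 0.3106287753924494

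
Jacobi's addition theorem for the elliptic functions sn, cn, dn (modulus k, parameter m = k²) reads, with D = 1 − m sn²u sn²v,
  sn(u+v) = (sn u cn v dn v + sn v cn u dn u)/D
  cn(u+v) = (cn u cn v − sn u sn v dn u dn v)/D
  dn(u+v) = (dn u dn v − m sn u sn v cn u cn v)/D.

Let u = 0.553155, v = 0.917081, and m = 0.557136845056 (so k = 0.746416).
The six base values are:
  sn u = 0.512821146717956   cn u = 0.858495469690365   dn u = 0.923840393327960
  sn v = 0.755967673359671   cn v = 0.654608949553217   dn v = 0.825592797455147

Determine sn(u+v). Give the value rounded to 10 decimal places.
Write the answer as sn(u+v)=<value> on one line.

sn(u+v)=0.9568363441

m = k² = 0.557136845056
D = 1 − m·sn²u·sn²v = 0.9162663195448813
sn(u+v) = (sn u·cn v·dn v + sn v·cn u·dn u)/D = 0.8767169154198835/0.9162663195448813 = 0.956836344105017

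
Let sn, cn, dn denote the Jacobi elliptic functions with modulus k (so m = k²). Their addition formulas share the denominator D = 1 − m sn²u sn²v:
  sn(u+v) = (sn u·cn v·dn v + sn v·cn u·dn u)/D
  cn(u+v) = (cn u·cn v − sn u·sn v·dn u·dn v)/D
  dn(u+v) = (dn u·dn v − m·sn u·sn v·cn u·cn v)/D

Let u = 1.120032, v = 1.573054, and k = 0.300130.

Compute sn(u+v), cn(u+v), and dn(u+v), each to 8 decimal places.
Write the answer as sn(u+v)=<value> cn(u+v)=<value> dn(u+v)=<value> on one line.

sn(u+v)=0.49778864 cn(u+v)=-0.86729837 dn(u+v)=0.98877664

sn u = 0.8928570850117246, cn u = 0.4503401222902153, dn u = 0.9634263675704678
sn v = 0.9994417903792272, cn v = 0.03340819725104668, dn v = 0.9539510049594682
m = k² = 0.0900780169
D = 1 − m·sn²u·sn²v = 0.9282705130117165
sn(u+v) = (sn u·cn v·dn v + sn v·cn u·dn u)/D = 0.4620825198876076/0.9282705130117165 = 0.4977886439464821
cn(u+v) = (cn u·cn v − sn u·sn v·dn u·dn v)/D = -0.8050875046486277/0.9282705130117165 = -0.8672983719331672
dn(u+v) = (dn u·dn v − m·sn u·sn v·cn u·cn v)/D = 0.9178522017034808/0.9282705130117165 = 0.9887766430558759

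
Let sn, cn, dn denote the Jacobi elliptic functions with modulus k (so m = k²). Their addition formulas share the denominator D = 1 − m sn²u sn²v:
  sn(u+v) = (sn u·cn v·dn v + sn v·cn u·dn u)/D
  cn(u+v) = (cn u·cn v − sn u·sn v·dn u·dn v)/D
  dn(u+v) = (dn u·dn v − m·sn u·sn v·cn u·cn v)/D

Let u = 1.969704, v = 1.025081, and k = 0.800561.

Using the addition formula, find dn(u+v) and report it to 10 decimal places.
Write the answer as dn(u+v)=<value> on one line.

sn u = 0.9998721015617325, cn u = 0.01599313973316605, dn u = 0.5993880333139365
sn v = 0.8032555856597756, cn v = 0.5956345054698988, dn v = 0.7658199167614549
m = k² = 0.640897914721
D = 1 − m·sn²u·sn²v = 0.5865859152314772
dn(u+v) = (dn u·dn v − m·sn u·sn v·cn u·cn v)/D = 0.4541198562802608/0.5865859152314772 = 0.7741744976966538

dn(u+v)=0.7741744977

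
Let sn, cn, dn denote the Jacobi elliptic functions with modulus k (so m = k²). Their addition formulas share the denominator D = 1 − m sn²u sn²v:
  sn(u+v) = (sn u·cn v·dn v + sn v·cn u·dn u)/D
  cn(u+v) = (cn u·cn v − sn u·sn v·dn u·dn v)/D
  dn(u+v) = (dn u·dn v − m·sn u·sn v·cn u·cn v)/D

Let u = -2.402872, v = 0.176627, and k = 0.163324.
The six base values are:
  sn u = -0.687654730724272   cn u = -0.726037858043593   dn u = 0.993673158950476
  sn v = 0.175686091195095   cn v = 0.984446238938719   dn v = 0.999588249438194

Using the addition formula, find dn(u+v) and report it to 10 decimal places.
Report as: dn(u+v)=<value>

dn(u+v)=0.9913466269

m = k² = 0.026674728976
D = 1 − m·sn²u·sn²v = 0.9996106719930721
dn(u+v) = (dn u·dn v − m·sn u·sn v·cn u·cn v)/D = 0.9909606678878559/0.9996106719930721 = 0.9913466268942794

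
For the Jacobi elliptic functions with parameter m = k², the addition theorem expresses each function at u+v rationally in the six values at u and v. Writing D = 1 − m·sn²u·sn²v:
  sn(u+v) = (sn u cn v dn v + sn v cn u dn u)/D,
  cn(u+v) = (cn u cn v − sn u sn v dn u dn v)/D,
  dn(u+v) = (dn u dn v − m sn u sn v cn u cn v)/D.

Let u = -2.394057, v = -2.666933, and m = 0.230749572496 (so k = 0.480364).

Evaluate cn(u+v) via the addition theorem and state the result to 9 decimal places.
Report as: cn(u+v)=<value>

cn(u+v)=0.030331071

sn u = -0.8009850879600623, cn u = -0.5986842981619037, dn u = 0.9230148188856564
sn v = -0.6232059274001184, cn v = -0.7820577805081657, dn v = 0.9541384503245438
m = k² = 0.230749572496
D = 1 − m·sn²u·sn²v = 0.9425019763159238
cn(u+v) = (cn u·cn v − sn u·sn v·dn u·dn v)/D = 0.02858709470168178/0.9425019763159238 = 0.03033107136116973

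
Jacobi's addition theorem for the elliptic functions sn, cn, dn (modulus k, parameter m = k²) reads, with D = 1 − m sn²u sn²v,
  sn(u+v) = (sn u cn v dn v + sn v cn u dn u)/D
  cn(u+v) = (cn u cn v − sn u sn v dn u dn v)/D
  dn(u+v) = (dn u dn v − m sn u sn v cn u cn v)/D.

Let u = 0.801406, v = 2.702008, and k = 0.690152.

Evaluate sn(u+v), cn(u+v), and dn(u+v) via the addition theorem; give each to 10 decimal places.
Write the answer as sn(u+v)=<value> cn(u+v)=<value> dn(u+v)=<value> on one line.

sn u = 0.6930890962880448, cn u = 0.7208519297377385, dn u = 0.8781764520357242
sn v = 0.7882379875089222, cn v = -0.615370518507252, dn v = 0.8390826075874119
m = k² = 0.476309783104
D = 1 − m·sn²u·sn²v = 0.8578383823033443
sn(u+v) = (sn u·cn v·dn v + sn v·cn u·dn u)/D = 0.1411081170767242/0.8578383823033443 = 0.1644926596754052
cn(u+v) = (cn u·cn v − sn u·sn v·dn u·dn v)/D = -0.846153171386765/0.8578383823033443 = -0.9863783071990743
dn(u+v) = (dn u·dn v − m·sn u·sn v·cn u·cn v)/D = 0.8522925833132506/0.8578383823033443 = 0.9935351470574179

sn(u+v)=0.1644926597 cn(u+v)=-0.9863783072 dn(u+v)=0.9935351471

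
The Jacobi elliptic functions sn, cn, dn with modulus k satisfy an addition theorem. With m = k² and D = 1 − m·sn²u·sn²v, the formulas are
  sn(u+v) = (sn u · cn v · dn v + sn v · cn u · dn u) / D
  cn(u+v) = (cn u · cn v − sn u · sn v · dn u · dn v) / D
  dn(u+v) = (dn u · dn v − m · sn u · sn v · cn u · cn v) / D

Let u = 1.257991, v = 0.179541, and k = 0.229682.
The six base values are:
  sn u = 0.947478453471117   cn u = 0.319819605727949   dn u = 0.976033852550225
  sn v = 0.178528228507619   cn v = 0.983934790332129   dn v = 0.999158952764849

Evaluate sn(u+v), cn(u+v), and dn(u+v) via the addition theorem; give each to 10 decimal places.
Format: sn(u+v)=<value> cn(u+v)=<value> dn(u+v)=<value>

sn(u+v)=0.9886937193 cn(u+v)=0.1499490895 dn(u+v)=0.9738749069

m = k² = 0.052753821124
D = 1 − m·sn²u·sn²v = 0.9984905928648472
sn(u+v) = (sn u·cn v·dn v + sn v·cn u·dn u)/D = 0.9872013779388711/0.9984905928648472 = 0.9886937192932531
cn(u+v) = (cn u·cn v − sn u·sn v·dn u·dn v)/D = 0.1497227552350953/0.9984905928648472 = 0.1499490894606368
dn(u+v) = (dn u·dn v − m·sn u·sn v·cn u·cn v)/D = 0.9724049331569834/0.9984905928648472 = 0.9738749068901897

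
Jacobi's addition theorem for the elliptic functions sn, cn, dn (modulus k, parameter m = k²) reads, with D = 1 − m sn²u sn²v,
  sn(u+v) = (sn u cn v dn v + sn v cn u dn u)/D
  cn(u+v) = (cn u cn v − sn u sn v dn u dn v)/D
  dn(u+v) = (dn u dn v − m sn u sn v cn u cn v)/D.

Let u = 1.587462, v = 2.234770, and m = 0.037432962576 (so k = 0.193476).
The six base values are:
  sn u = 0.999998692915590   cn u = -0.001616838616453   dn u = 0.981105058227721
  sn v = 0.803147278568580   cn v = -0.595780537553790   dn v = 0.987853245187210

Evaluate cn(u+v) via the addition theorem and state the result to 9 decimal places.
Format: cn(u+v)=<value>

m = k² = 0.037432962576
D = 1 − m·sn²u·sn²v = 0.9758540971484923
cn(u+v) = (cn u·cn v − sn u·sn v·dn u·dn v)/D = -0.777436258137685/0.9758540971484923 = -0.7966726382657031

cn(u+v)=-0.796672638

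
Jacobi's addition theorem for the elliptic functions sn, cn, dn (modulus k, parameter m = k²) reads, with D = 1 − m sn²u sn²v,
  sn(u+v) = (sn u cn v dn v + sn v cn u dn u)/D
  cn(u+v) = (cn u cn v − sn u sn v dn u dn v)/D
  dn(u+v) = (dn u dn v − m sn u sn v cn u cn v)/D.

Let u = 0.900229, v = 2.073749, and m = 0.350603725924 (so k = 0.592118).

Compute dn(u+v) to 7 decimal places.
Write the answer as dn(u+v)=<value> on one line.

dn(u+v)=0.9576342

sn u = 0.7605771944687068, cn u = 0.6492475115501875, dn u = 0.8928513728352899
sn v = 0.9646211469895596, cn v = -0.2636399870667317, dn v = 0.8208321092946429
m = k² = 0.350603725924
D = 1 − m·sn²u·sn²v = 0.8112805411578321
dn(u+v) = (dn u·dn v − m·sn u·sn v·cn u·cn v)/D = 0.7769100106120335/0.8112805411578321 = 0.9576342229326169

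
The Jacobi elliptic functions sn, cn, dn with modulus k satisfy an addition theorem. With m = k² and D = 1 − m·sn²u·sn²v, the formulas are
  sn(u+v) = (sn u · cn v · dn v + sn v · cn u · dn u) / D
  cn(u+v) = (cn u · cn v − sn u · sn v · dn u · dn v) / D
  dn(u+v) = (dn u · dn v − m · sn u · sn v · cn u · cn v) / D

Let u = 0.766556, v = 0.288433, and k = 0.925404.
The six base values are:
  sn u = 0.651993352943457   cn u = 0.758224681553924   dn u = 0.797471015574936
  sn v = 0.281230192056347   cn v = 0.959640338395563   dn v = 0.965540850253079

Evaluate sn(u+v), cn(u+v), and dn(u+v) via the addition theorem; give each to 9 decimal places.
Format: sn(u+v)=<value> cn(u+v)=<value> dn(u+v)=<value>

sn(u+v)=0.797118722 cn(u+v)=0.603822609 dn(u+v)=0.675175804

m = k² = 0.856372563216
D = 1 − m·sn²u·sn²v = 0.9712079248025664
sn(u+v) = (sn u·cn v·dn v + sn v·cn u·dn u)/D = 0.7741680198537547/0.9712079248025664 = 0.7971187220400129
cn(u+v) = (cn u·cn v − sn u·sn v·dn u·dn v)/D = 0.5864373029020443/0.9712079248025664 = 0.6038226088623187
dn(u+v) = (dn u·dn v − m·sn u·sn v·cn u·cn v)/D = 0.6557360912352197/0.9712079248025664 = 0.6751758037482262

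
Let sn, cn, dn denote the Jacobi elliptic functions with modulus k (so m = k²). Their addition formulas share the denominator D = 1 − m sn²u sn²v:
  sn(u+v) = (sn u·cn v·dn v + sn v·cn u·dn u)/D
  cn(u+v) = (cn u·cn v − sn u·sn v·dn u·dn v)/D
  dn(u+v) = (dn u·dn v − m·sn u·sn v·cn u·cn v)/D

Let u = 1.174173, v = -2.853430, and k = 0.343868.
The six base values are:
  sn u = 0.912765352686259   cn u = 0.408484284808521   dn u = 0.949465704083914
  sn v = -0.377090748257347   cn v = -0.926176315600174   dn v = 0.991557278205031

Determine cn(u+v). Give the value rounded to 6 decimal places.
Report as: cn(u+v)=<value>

m = k² = 0.118245201424
D = 1 − m·sn²u·sn²v = 0.9859914374682287
cn(u+v) = (cn u·cn v − sn u·sn v·dn u·dn v)/D = -0.05428586655660955/0.9859914374682287 = -0.05505713791592515

cn(u+v)=-0.055057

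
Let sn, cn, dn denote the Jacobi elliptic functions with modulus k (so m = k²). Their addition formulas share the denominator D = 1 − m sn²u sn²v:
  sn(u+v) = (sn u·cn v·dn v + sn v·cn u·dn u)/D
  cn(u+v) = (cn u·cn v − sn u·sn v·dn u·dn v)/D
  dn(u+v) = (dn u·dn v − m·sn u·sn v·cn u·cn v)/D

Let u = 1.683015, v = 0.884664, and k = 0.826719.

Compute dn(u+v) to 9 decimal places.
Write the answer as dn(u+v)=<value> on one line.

sn u = 0.9779019146282245, cn u = 0.2090642135001891, dn u = 0.5885647349219331
sn v = 0.729797765755152, cn v = 0.6836630903440585, dn v = 0.7974858274410751
m = k² = 0.683464304961
D = 1 − m·sn²u·sn²v = 0.6518940155259145
dn(u+v) = (dn u·dn v − m·sn u·sn v·cn u·cn v)/D = 0.3996555474007859/0.6518940155259145 = 0.6130682869950331

dn(u+v)=0.613068287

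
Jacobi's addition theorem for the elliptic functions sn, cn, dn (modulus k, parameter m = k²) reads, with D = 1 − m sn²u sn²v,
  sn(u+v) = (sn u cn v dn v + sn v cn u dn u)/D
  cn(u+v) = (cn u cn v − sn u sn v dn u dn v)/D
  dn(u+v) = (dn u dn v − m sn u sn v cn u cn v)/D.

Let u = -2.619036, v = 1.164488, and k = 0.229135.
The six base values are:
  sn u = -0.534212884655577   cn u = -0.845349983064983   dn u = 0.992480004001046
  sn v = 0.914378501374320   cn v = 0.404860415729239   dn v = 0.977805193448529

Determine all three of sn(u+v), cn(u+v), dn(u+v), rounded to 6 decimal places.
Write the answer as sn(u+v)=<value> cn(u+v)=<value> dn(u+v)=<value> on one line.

sn(u+v)=-0.991054 cn(u+v)=0.133463 dn(u+v)=0.973875

m = k² = 0.052502848225
D = 1 − m·sn²u·sn²v = 0.9874725235750678
sn(u+v) = (sn u·cn v·dn v + sn v·cn u·dn u)/D = -0.9786384416421013/0.9874725235750678 = -0.9910538453252518
cn(u+v) = (cn u·cn v − sn u·sn v·dn u·dn v)/D = 0.1317906876681064/0.9874725235750678 = 0.1334626377156991
dn(u+v) = (dn u·dn v − m·sn u·sn v·cn u·cn v)/D = 0.9616747183972539/0.9874725235750678 = 0.9738749134159045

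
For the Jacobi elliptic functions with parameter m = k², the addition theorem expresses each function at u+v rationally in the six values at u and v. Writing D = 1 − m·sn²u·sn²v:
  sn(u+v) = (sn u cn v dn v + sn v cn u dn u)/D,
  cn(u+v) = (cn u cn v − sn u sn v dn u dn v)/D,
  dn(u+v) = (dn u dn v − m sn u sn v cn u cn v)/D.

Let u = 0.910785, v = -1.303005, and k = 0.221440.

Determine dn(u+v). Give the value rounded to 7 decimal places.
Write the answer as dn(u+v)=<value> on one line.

dn(u+v)=0.9964196

sn u = 0.7867718324590238, cn u = 0.617243941767815, dn u = 0.9847062667550423
sn v = -0.9608771876519713, cn v = 0.2769747826969781, dn v = 0.9771008645905268
m = k² = 0.0490356736
D = 1 − m·sn²u·sn²v = 0.971975006690336
dn(u+v) = (dn u·dn v − m·sn u·sn v·cn u·cn v)/D = 0.9684949602701914/0.971975006690336 = 0.9964196132655771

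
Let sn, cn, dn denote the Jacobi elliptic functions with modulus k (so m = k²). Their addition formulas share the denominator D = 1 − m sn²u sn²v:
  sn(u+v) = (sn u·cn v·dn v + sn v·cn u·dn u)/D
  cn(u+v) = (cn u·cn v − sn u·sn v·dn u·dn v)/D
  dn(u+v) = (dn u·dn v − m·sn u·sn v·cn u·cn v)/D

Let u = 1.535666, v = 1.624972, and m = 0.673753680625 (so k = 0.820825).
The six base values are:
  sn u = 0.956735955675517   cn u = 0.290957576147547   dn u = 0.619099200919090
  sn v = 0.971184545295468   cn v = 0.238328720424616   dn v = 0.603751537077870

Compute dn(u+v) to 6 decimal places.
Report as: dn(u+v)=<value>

dn(u+v)=0.789769

m = k² = 0.673753680625
D = 1 − m·sn²u·sn²v = 0.4183136566356497
dn(u+v) = (dn u·dn v − m·sn u·sn v·cn u·cn v)/D = 0.3303709671714596/0.4183136566356497 = 0.7897685431274648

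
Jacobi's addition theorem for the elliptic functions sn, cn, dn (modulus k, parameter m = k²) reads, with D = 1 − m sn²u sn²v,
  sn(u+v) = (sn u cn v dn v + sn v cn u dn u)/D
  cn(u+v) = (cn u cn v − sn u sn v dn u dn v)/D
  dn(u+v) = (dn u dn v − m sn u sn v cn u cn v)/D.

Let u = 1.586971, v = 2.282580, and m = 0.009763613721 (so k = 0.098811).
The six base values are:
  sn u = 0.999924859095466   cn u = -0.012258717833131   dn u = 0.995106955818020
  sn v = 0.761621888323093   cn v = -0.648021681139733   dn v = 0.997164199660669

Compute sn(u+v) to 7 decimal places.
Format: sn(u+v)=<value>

m = k² = 0.009763613721
D = 1 − m·sn²u·sn²v = 0.9943372921828049
sn(u+v) = (sn u·cn v·dn v + sn v·cn u·dn u)/D = -0.6554262900638253/0.9943372921828049 = -0.6591589144011787

sn(u+v)=-0.6591589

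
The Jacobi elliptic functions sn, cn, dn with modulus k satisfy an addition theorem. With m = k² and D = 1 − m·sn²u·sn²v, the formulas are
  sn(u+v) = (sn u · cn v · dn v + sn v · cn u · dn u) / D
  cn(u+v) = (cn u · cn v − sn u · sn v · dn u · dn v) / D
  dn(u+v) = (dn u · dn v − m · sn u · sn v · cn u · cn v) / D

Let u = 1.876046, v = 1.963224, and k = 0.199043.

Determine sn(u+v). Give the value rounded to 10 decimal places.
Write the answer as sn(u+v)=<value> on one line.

sn u = 0.9600263445300907, cn u = -0.2799096600837342, dn u = 0.9815731966911213
sn v = 0.9325746282478941, cn v = -0.3609772330054932, dn v = 0.9826211403250062
m = k² = 0.039618115849
D = 1 − m·sn²u·sn²v = 0.9682438890246356
sn(u+v) = (sn u·cn v·dn v + sn v·cn u·dn u)/D = -0.5967516266619566/0.9682438890246356 = -0.6163236695075832

sn(u+v)=-0.6163236695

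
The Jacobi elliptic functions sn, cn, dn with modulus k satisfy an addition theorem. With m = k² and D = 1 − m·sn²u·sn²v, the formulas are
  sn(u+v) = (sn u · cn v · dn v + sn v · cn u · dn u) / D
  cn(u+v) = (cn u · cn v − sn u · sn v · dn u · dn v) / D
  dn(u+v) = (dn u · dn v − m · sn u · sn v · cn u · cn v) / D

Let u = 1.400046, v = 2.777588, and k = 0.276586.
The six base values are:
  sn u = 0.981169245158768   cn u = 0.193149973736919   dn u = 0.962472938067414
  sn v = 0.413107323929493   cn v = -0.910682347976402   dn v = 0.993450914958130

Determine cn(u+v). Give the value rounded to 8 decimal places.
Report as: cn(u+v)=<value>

m = k² = 0.076499815396
D = 1 − m·sn²u·sn²v = 0.9874317726017862
cn(u+v) = (cn u·cn v − sn u·sn v·dn u·dn v)/D = -0.5634607840841698/0.9874317726017862 = -0.5706326246718856

cn(u+v)=-0.57063262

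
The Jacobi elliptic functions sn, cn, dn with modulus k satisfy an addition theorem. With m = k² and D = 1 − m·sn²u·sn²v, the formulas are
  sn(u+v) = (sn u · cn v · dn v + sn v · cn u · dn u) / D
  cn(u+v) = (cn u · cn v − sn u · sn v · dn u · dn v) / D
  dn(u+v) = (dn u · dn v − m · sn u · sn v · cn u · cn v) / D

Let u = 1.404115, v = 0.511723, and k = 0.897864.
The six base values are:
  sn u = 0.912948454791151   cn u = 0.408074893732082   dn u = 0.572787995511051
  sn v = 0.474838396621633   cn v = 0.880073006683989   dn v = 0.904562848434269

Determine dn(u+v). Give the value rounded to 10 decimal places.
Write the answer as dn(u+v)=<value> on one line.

dn(u+v)=0.4627147298

m = k² = 0.806159762496
D = 1 − m·sn²u·sn²v = 0.8485025603930326
dn(u+v) = (dn u·dn v − m·sn u·sn v·cn u·cn v)/D = 0.3926146329298388/0.8485025603930326 = 0.4627147297563568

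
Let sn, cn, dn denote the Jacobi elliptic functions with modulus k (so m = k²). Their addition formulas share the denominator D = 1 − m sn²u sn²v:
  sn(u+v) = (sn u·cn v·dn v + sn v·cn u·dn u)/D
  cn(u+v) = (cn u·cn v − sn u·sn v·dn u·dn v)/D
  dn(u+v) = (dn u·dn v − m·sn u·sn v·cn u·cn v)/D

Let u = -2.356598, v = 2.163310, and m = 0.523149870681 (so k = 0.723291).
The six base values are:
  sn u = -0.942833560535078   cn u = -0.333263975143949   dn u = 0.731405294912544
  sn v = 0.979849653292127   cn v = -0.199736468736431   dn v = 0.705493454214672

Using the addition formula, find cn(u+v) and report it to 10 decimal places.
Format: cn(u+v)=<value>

m = k² = 0.523149870681
D = 1 − m·sn²u·sn²v = 0.5535065678108831
cn(u+v) = (cn u·cn v − sn u·sn v·dn u·dn v)/D = 0.5432654228757197/0.5535065678108831 = 0.9814976993395632

cn(u+v)=0.9814976993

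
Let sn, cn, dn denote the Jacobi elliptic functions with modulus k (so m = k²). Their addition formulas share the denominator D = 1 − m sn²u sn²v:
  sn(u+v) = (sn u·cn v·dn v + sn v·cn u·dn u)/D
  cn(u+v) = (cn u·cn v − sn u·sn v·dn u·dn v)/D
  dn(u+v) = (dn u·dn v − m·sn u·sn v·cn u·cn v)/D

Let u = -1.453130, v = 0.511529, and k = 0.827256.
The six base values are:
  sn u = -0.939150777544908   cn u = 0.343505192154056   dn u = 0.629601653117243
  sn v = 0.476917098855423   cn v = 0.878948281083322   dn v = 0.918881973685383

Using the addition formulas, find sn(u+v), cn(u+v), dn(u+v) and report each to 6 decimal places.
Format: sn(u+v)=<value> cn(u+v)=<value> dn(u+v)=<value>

m = k² = 0.684352489536
D = 1 − m·sn²u·sn²v = 0.8627108288364195
sn(u+v) = (sn u·cn v·dn v + sn v·cn u·dn u)/D = -0.6553613269037777/0.8627108288364195 = -0.7596535304740474
cn(u+v) = (cn u·cn v − sn u·sn v·dn u·dn v)/D = 0.5610450119112919/0.8627108288364195 = 0.6503280046548169
dn(u+v) = (dn u·dn v − m·sn u·sn v·cn u·cn v)/D = 0.6710749792800374/0.8627108288364195 = 0.7778678055834181

sn(u+v)=-0.759654 cn(u+v)=0.650328 dn(u+v)=0.777868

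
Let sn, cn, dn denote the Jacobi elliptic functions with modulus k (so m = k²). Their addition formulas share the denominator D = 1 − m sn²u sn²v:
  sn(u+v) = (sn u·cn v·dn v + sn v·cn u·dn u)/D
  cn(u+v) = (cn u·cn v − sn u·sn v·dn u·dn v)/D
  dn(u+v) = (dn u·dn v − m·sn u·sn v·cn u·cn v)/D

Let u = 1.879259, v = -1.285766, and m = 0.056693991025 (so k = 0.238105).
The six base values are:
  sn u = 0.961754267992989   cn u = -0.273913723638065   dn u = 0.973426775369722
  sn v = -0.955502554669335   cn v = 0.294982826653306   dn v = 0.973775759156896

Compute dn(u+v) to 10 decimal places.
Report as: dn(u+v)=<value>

m = k² = 0.056693991025
D = 1 − m·sn²u·sn²v = 0.952122773920754
dn(u+v) = (dn u·dn v − m·sn u·sn v·cn u·cn v)/D = 0.9436897710038028/0.952122773920754 = 0.9911429459015828

dn(u+v)=0.9911429459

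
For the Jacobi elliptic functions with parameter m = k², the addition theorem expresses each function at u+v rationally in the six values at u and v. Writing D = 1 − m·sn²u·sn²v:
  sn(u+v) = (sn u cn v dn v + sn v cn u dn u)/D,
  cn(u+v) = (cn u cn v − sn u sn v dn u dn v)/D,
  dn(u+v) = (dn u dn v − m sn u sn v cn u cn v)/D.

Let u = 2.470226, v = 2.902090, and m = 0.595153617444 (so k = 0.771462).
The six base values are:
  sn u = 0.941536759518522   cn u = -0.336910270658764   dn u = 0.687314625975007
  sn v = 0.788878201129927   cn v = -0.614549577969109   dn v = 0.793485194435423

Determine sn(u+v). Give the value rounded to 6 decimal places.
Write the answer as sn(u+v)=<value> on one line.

sn(u+v)=-0.955546

m = k² = 0.595153617444
D = 1 − m·sn²u·sn²v = 0.671660184761353
sn(u+v) = (sn u·cn v·dn v + sn v·cn u·dn u)/D = -0.6418024953878946/0.671660184761353 = -0.9555464354581816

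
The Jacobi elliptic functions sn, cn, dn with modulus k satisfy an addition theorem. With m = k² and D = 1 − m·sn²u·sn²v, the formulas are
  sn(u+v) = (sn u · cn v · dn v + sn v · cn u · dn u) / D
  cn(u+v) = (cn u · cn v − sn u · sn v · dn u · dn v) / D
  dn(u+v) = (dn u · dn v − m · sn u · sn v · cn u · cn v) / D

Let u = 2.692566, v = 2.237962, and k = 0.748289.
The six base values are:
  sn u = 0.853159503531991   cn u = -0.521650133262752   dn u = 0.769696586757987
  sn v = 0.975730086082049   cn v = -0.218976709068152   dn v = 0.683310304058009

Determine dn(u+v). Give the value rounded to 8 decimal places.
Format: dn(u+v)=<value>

dn(u+v)=0.77241095

m = k² = 0.559936427521
D = 1 − m·sn²u·sn²v = 0.6119760068894246
dn(u+v) = (dn u·dn v − m·sn u·sn v·cn u·cn v)/D = 0.472696968285188/0.6119760068894246 = 0.7724109490629061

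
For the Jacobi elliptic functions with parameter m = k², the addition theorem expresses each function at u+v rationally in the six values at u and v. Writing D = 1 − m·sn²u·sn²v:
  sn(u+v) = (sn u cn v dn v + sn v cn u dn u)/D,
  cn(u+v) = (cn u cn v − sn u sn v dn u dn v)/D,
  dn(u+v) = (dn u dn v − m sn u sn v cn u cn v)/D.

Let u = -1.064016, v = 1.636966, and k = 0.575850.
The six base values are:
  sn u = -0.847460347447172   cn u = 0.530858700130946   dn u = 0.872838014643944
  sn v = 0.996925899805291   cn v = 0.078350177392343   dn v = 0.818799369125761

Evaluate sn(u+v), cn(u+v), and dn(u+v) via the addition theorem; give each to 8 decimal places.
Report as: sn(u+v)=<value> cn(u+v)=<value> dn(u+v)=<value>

sn(u+v)=0.53394171 cn(u+v)=0.84552129 dn(u+v)=0.95155767

m = k² = 0.3316032225
D = 1 − m·sn²u·sn²v = 0.7633081665193424
sn(u+v) = (sn u·cn v·dn v + sn v·cn u·dn u)/D = 0.4075620703971487/0.7633081665193424 = 0.5339417135488239
cn(u+v) = (cn u·cn v − sn u·sn v·dn u·dn v)/D = 0.6453933032258003/0.7633081665193424 = 0.8455212868595005
dn(u+v) = (dn u·dn v − m·sn u·sn v·cn u·cn v)/D = 0.7263317377377548/0.7633081665193424 = 0.9515576664793215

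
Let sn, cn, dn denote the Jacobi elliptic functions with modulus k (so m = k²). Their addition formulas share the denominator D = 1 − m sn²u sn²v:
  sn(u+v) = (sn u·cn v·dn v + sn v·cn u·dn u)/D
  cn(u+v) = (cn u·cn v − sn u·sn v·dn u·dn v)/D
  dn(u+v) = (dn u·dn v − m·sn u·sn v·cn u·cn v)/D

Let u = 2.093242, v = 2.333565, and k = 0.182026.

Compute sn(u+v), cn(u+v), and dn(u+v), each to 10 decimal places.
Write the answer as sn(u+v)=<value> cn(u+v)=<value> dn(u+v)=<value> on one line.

sn u = 0.8769290836459415, cn u = -0.4806197897048034, dn u = 0.9871779032485961
sn v = 0.7391162527557105, cn v = -0.6735778833307673, dn v = 0.9909083840829442
m = k² = 0.033133464676
D = 1 − m·sn²u·sn²v = 0.9860805747378547
sn(u+v) = (sn u·cn v·dn v + sn v·cn u·dn u)/D = -0.9359888545340403/0.9860805747378547 = -0.9492011895507311
cn(u+v) = (cn u·cn v − sn u·sn v·dn u·dn v)/D = -0.3102898065734565/0.9860805747378547 = -0.3146698297509265
dn(u+v) = (dn u·dn v − m·sn u·sn v·cn u·cn v)/D = 0.9712504802106359/0.9860805747378547 = 0.9849605651838732

sn(u+v)=-0.9492011896 cn(u+v)=-0.3146698298 dn(u+v)=0.9849605652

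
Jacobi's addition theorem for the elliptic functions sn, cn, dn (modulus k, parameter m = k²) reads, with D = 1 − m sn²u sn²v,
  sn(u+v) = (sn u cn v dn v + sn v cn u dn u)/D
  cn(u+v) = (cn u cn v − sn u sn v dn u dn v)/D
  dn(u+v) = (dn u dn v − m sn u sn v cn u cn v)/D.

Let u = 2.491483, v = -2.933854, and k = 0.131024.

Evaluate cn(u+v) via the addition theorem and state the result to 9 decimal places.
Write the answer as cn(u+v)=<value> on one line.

sn u = 0.6154516494466344, cn u = -0.7881746425719474, dn u = 0.9967433781334495
sn v = -0.2195204043065594, cn v = -0.9756079089947379, dn v = 0.9995862753967829
m = k² = 0.017167288576
D = 1 − m·sn²u·sn²v = 0.999686643018385
cn(u+v) = (cn u·cn v − sn u·sn v·dn u·dn v)/D = 0.9035579127069958/0.999686643018385 = 0.9038411376377454

cn(u+v)=0.903841138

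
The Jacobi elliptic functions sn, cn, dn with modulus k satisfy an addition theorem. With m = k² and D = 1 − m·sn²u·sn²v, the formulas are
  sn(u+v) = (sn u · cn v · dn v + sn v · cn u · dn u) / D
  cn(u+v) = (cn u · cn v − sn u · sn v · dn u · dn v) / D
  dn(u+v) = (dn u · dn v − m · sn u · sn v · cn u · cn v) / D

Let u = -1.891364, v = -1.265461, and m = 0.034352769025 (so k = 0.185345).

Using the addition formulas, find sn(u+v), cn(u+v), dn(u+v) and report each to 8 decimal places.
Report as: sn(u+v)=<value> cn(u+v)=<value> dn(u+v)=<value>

sn u = -0.9548464077262635, cn u = -0.2970998782434117, dn u = 0.9842151659015362
sn v = -0.9511850043152356, cn v = 0.3086212688163687, dn v = 0.9843369505278428
m = k² = 0.034352769025
D = 1 − m·sn²u·sn²v = 0.9716626798833693
sn(u+v) = (sn u·cn v·dn v + sn v·cn u·dn u)/D = -0.01193402687926883/0.9716626798833693 = -0.01228206776522619
cn(u+v) = (cn u·cn v − sn u·sn v·dn u·dn v)/D = -0.9715893898559082/0.9716626798833693 = -0.9999245725610559
dn(u+v) = (dn u·dn v − m·sn u·sn v·cn u·cn v)/D = 0.9716601622596749/0.9716626798833693 = 0.9999974089529766

sn(u+v)=-0.01228207 cn(u+v)=-0.99992457 dn(u+v)=0.99999741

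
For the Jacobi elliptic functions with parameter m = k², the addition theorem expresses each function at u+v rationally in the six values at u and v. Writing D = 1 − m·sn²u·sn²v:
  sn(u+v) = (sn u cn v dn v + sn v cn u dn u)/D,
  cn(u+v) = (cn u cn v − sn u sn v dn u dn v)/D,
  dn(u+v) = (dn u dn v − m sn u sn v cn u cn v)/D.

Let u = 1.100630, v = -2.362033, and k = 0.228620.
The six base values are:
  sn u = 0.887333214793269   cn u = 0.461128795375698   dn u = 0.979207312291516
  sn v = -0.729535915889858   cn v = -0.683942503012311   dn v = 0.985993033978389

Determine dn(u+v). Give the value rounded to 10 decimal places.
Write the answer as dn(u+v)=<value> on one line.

dn(u+v)=0.9762019653

m = k² = 0.0522671044
D = 1 − m·sn²u·sn²v = 0.9780974201266789
dn(u+v) = (dn u·dn v − m·sn u·sn v·cn u·cn v)/D = 0.9548206238006788/0.9780974201266789 = 0.9762019653185616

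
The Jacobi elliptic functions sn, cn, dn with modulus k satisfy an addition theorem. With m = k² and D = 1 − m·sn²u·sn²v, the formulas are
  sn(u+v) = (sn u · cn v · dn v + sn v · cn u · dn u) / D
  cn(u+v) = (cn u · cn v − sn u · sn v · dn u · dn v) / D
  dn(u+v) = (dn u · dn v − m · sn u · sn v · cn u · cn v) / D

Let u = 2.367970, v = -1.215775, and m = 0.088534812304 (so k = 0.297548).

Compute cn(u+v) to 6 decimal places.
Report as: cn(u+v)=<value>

sn u = 0.744041869470889, cn u = -0.6681329931041159, dn u = 0.9751857659469483
sn v = -0.93061030957763, cn v = 0.3660115458668315, dn v = 0.9608983844732807
m = k² = 0.088534812304
D = 1 − m·sn²u·sn²v = 0.9575532405208363
cn(u+v) = (cn u·cn v − sn u·sn v·dn u·dn v)/D = 0.4042843096692772/0.9575532405208363 = 0.4222055678589498

cn(u+v)=0.422206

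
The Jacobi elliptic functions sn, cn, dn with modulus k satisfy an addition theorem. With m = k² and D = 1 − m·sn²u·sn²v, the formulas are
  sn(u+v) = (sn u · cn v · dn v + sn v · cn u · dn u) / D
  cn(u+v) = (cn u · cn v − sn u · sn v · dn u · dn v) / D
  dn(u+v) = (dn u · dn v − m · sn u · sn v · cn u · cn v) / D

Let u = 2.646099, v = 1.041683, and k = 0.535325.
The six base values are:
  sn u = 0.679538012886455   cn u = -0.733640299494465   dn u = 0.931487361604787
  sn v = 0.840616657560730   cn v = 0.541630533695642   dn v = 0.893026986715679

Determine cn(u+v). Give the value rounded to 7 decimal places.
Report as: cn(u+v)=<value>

cn(u+v)=-0.9625443

m = k² = 0.286572855625
D = 1 − m·sn²u·sn²v = 0.906489894609097
cn(u+v) = (cn u·cn v − sn u·sn v·dn u·dn v)/D = -0.8725366741945978/0.906489894609097 = -0.9625442924224316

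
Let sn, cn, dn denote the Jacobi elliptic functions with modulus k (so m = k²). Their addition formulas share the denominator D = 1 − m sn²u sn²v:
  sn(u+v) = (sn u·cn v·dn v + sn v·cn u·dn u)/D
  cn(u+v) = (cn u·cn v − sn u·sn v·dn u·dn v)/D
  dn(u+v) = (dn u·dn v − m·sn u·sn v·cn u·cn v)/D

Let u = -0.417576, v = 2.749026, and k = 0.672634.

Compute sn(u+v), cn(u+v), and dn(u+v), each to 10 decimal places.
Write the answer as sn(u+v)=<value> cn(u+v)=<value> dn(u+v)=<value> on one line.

sn u = -0.4007100475457283, cn u = 0.9162049212899373, dn u = 0.9629916568087581
sn v = 0.7436240354186269, cn v = -0.6685980062397111, dn v = 0.8659175224364388
m = k² = 0.452436497956
D = 1 − m·sn²u·sn²v = 0.9598278631260772
sn(u+v) = (sn u·cn v·dn v + sn v·cn u·dn u)/D = 0.8880891466645155/0.9598278631260772 = 0.9252587685588592
cn(u+v) = (cn u·cn v − sn u·sn v·dn u·dn v)/D = -0.3640977813855288/0.9598278631260772 = -0.379336540824824
dn(u+v) = (dn u·dn v − m·sn u·sn v·cn u·cn v)/D = 0.7512867665690921/0.9598278631260772 = 0.7827307326984814

sn(u+v)=0.9252587686 cn(u+v)=-0.3793365408 dn(u+v)=0.7827307327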